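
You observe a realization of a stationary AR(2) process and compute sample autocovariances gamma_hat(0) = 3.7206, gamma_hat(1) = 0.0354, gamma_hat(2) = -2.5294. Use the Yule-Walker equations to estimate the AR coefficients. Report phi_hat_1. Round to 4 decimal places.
\hat\phi_{1} = 0.0160

The Yule-Walker equations for an AR(p) process read, in matrix form,
  Gamma_p phi = r_p,   with   (Gamma_p)_{ij} = gamma(|i - j|),
                       (r_p)_i = gamma(i),   i,j = 1..p.
Substitute the sample gammas (Toeplitz matrix and right-hand side of size 2):
  Gamma_p = [[3.7206, 0.0354], [0.0354, 3.7206]]
  r_p     = [0.0354, -2.5294]
Written out:
  3.7206 phi_1 + 0.0354 phi_2 = 0.0354
  0.0354 phi_1 + 3.7206 phi_2 = -2.5294
Solve by Cramer's rule:
  det = gamma(0)^2 - gamma(1)^2 = (3.7206)^2 - (0.0354)^2 = 13.84286436 - 0.00125316 = 13.8416112
  phi_hat_1 = [gamma(1) gamma(0) - gamma(1) gamma(2)] / det = [(0.0354)(3.7206) - (0.0354)(-2.5294)] / 13.8416112 = 0.22125 / 13.8416112 = 0.016
  phi_hat_2 = [gamma(0) gamma(2) - gamma(1)^2] / det = [(3.7206)(-2.5294) - (0.0354)^2] / 13.8416112 = -9.4121388 / 13.8416112 = -0.68
So phi_hat = [0.0160, -0.6800].
Therefore phi_hat_1 = 0.0160.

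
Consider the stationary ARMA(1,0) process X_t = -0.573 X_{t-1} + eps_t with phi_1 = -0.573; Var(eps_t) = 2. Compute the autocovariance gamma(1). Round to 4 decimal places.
\gamma(1) = -1.7062

Multiply the model equation by X_{t-k} and take expectations. With theta_0 = psi_0 = 1 and psi_j the MA(infinity) weights, this gives
  gamma(k) - sum_i phi_i gamma(k-i) = c_k,
  c_k = sigma^2 * sum_{j=k..q} theta_j psi_{j-k}   (c_k = 0 for k > q),
using gamma(-m) = gamma(m).
Pure AR (q = 0): c_0 = sigma^2 = 2, c_k = 0 for k >= 1.
Equations for k = 0 and k = 1 (AR order 1):
  gamma(0) = phi_1 gamma(1) + c_0
  gamma(1) = phi_1 gamma(0) + c_1
Substituting the second into the first: gamma(0) (1 - phi_1^2) = c_0 + phi_1 c_1, so
  gamma(0) = c_0 / (1 - phi_1^2) = 2 / (1 - (-0.573)^2) = 2 / 0.671671 = 2.977648.
  gamma(1) = phi_1 gamma(0) = (-0.573)(2.977648) = -1.706192.
Therefore gamma(1) = -1.7062 (to 4 decimal places).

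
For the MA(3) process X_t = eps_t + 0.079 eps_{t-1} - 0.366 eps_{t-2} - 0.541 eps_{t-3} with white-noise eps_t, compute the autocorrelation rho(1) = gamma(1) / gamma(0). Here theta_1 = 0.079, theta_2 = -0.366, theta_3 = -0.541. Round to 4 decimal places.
\rho(1) = 0.1731

For an MA(q) process with theta_0 = 1, the autocovariance is
  gamma(k) = sigma^2 * sum_{i=0..q-k} theta_i * theta_{i+k},
and rho(k) = gamma(k) / gamma(0). Sigma^2 cancels.
  numerator   = (1)*(0.079) + (0.079)*(-0.366) + (-0.366)*(-0.541) = 0.248092.
  denominator = (1)^2 + (0.079)^2 + (-0.366)^2 + (-0.541)^2 = 1.432878.
  rho(1) = 0.248092 / 1.432878 = 0.1731.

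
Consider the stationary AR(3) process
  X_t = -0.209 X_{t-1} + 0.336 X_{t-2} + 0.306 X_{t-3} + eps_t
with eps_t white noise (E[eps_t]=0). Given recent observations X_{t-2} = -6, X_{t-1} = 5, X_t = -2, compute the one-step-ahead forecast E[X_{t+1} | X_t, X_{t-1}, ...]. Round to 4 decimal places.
E[X_{t+1} \mid \mathcal F_t] = 0.2620

For an AR(p) model X_t = c + sum_i phi_i X_{t-i} + eps_t, the
one-step-ahead conditional mean is
  E[X_{t+1} | X_t, ...] = c + sum_i phi_i X_{t+1-i}.
Substitute known values:
  E[X_{t+1} | ...] = (-0.209) * (-2) + (0.336) * (5) + (0.306) * (-6)
                   = 0.2620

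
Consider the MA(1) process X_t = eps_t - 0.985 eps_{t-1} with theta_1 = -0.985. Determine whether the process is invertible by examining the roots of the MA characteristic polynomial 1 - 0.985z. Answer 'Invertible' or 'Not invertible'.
\text{Invertible}

The MA(q) characteristic polynomial is P(z) = 1 - 0.985z.
Invertibility requires all roots to lie outside the unit circle, i.e. |z| > 1 for every root.
This is linear in z: 1 + (-0.985) z = 0  =>  z = -1/(-0.985) = 1.015228,  |z| = 1.015228.
Moduli of all roots: 1.0152.
All moduli strictly greater than 1? Yes.
Verdict: Invertible.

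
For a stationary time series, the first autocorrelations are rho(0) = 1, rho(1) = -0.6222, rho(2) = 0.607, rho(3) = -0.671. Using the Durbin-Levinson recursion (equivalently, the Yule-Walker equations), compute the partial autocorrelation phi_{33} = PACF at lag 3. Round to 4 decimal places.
\phi_{33} = -0.3850

The PACF at lag k is phi_{kk}, the last component of the solution
to the Yule-Walker system G_k phi = r_k where
  (G_k)_{ij} = rho(|i - j|), (r_k)_i = rho(i), i,j = 1..k.
Equivalently, Durbin-Levinson gives phi_{kk} iteratively:
  phi_{11} = rho(1)
  phi_{kk} = [rho(k) - sum_{j=1..k-1} phi_{k-1,j} rho(k-j)]
            / [1 - sum_{j=1..k-1} phi_{k-1,j} rho(j)],
  phi_{k,j} = phi_{k-1,j} - phi_{kk} phi_{k-1,k-j},  j = 1..k-1.
Step k = 1:
  phi_11 = rho(1) = -0.6222.
Step k = 2:
  phi_22 = [rho(2) - phi_11 rho(1)] / [1 - phi_11 rho(1)] = [0.607 - (-0.6222)(-0.6222)] / [1 - (-0.6222)(-0.6222)]
         = 0.21986716 / 0.61286716 = 0.358752.
  Update: phi_21 = phi_11 - phi_22 phi_11 = -0.6222 - (0.358752)(-0.6222) = -0.398985.
Step k = 3:
  phi_33 = [rho(3) - phi_21 rho(2) - phi_22 rho(1)] / [1 - phi_21 rho(1) - phi_22 rho(2)]
    numerator   = -0.671 - (-0.398985)(0.607) - (0.358752)(-0.6222) = -0.20560097
    denominator = 1 - (-0.398985)(-0.6222) - (0.358752)(0.607) = 0.53398943
  phi_33 = -0.20560097 / 0.53398943 = -0.385.
Therefore phi_{33} = -0.3850.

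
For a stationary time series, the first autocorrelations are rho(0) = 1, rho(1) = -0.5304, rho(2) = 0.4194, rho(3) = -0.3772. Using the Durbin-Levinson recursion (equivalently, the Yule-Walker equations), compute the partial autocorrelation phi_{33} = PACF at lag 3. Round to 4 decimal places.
\phi_{33} = -0.1381

The PACF at lag k is phi_{kk}, the last component of the solution
to the Yule-Walker system G_k phi = r_k where
  (G_k)_{ij} = rho(|i - j|), (r_k)_i = rho(i), i,j = 1..k.
Equivalently, Durbin-Levinson gives phi_{kk} iteratively:
  phi_{11} = rho(1)
  phi_{kk} = [rho(k) - sum_{j=1..k-1} phi_{k-1,j} rho(k-j)]
            / [1 - sum_{j=1..k-1} phi_{k-1,j} rho(j)],
  phi_{k,j} = phi_{k-1,j} - phi_{kk} phi_{k-1,k-j},  j = 1..k-1.
Step k = 1:
  phi_11 = rho(1) = -0.5304.
Step k = 2:
  phi_22 = [rho(2) - phi_11 rho(1)] / [1 - phi_11 rho(1)] = [0.4194 - (-0.5304)(-0.5304)] / [1 - (-0.5304)(-0.5304)]
         = 0.13807584 / 0.71867584 = 0.192125.
  Update: phi_21 = phi_11 - phi_22 phi_11 = -0.5304 - (0.192125)(-0.5304) = -0.428497.
Step k = 3:
  phi_33 = [rho(3) - phi_21 rho(2) - phi_22 rho(1)] / [1 - phi_21 rho(1) - phi_22 rho(2)]
    numerator   = -0.3772 - (-0.428497)(0.4194) - (0.192125)(-0.5304) = -0.0955852
    denominator = 1 - (-0.428497)(-0.5304) - (0.192125)(0.4194) = 0.69214797
  phi_33 = -0.0955852 / 0.69214797 = -0.1381.
Therefore phi_{33} = -0.1381.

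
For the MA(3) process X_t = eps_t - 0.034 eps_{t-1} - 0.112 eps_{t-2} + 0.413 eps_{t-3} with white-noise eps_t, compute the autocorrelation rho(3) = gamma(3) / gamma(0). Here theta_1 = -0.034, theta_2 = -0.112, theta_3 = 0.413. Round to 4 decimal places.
\rho(3) = 0.3487

For an MA(q) process with theta_0 = 1, the autocovariance is
  gamma(k) = sigma^2 * sum_{i=0..q-k} theta_i * theta_{i+k},
and rho(k) = gamma(k) / gamma(0). Sigma^2 cancels.
  numerator   = (1)*(0.413) = 0.413.
  denominator = (1)^2 + (-0.034)^2 + (-0.112)^2 + (0.413)^2 = 1.184269.
  rho(3) = 0.413 / 1.184269 = 0.3487.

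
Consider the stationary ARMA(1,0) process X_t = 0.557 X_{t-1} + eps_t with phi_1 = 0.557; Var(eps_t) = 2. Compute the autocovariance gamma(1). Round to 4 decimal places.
\gamma(1) = 1.6151

Multiply the model equation by X_{t-k} and take expectations. With theta_0 = psi_0 = 1 and psi_j the MA(infinity) weights, this gives
  gamma(k) - sum_i phi_i gamma(k-i) = c_k,
  c_k = sigma^2 * sum_{j=k..q} theta_j psi_{j-k}   (c_k = 0 for k > q),
using gamma(-m) = gamma(m).
Pure AR (q = 0): c_0 = sigma^2 = 2, c_k = 0 for k >= 1.
Equations for k = 0 and k = 1 (AR order 1):
  gamma(0) = phi_1 gamma(1) + c_0
  gamma(1) = phi_1 gamma(0) + c_1
Substituting the second into the first: gamma(0) (1 - phi_1^2) = c_0 + phi_1 c_1, so
  gamma(0) = c_0 / (1 - phi_1^2) = 2 / (1 - (0.557)^2) = 2 / 0.689751 = 2.899597.
  gamma(1) = phi_1 gamma(0) = (0.557)(2.899597) = 1.615076.
Therefore gamma(1) = 1.6151 (to 4 decimal places).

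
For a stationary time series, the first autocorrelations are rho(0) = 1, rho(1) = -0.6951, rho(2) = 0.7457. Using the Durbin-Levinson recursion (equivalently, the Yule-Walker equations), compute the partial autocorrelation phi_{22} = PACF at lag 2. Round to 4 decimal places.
\phi_{22} = 0.5080

The PACF at lag k is phi_{kk}, the last component of the solution
to the Yule-Walker system G_k phi = r_k where
  (G_k)_{ij} = rho(|i - j|), (r_k)_i = rho(i), i,j = 1..k.
Equivalently, Durbin-Levinson gives phi_{kk} iteratively:
  phi_{11} = rho(1)
  phi_{kk} = [rho(k) - sum_{j=1..k-1} phi_{k-1,j} rho(k-j)]
            / [1 - sum_{j=1..k-1} phi_{k-1,j} rho(j)],
  phi_{k,j} = phi_{k-1,j} - phi_{kk} phi_{k-1,k-j},  j = 1..k-1.
Step k = 1:
  phi_11 = rho(1) = -0.6951.
Step k = 2:
  phi_22 = [rho(2) - phi_11 rho(1)] / [1 - phi_11 rho(1)] = [0.7457 - (-0.6951)(-0.6951)] / [1 - (-0.6951)(-0.6951)]
         = 0.26253599 / 0.51683599 = 0.508.
Therefore phi_{22} = 0.5080.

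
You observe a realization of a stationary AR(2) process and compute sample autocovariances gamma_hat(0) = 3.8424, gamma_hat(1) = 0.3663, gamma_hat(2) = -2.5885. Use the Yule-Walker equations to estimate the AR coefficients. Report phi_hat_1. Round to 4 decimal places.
\hat\phi_{1} = 0.1610

The Yule-Walker equations for an AR(p) process read, in matrix form,
  Gamma_p phi = r_p,   with   (Gamma_p)_{ij} = gamma(|i - j|),
                       (r_p)_i = gamma(i),   i,j = 1..p.
Substitute the sample gammas (Toeplitz matrix and right-hand side of size 2):
  Gamma_p = [[3.8424, 0.3663], [0.3663, 3.8424]]
  r_p     = [0.3663, -2.5885]
Written out:
  3.8424 phi_1 + 0.3663 phi_2 = 0.3663
  0.3663 phi_1 + 3.8424 phi_2 = -2.5885
Solve by Cramer's rule:
  det = gamma(0)^2 - gamma(1)^2 = (3.8424)^2 - (0.3663)^2 = 14.76403776 - 0.13417569 = 14.62986207
  phi_hat_1 = [gamma(1) gamma(0) - gamma(1) gamma(2)] / det = [(0.3663)(3.8424) - (0.3663)(-2.5885)] / 14.62986207 = 2.35563867 / 14.62986207 = 0.161
  phi_hat_2 = [gamma(0) gamma(2) - gamma(1)^2] / det = [(3.8424)(-2.5885) - (0.3663)^2] / 14.62986207 = -10.08022809 / 14.62986207 = -0.689
So phi_hat = [0.1610, -0.6890].
Therefore phi_hat_1 = 0.1610.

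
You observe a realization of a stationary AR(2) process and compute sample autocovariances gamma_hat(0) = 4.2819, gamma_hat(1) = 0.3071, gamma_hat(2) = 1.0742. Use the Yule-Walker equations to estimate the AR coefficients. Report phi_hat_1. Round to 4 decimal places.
\hat\phi_{1} = 0.0540

The Yule-Walker equations for an AR(p) process read, in matrix form,
  Gamma_p phi = r_p,   with   (Gamma_p)_{ij} = gamma(|i - j|),
                       (r_p)_i = gamma(i),   i,j = 1..p.
Substitute the sample gammas (Toeplitz matrix and right-hand side of size 2):
  Gamma_p = [[4.2819, 0.3071], [0.3071, 4.2819]]
  r_p     = [0.3071, 1.0742]
Written out:
  4.2819 phi_1 + 0.3071 phi_2 = 0.3071
  0.3071 phi_1 + 4.2819 phi_2 = 1.0742
Solve by Cramer's rule:
  det = gamma(0)^2 - gamma(1)^2 = (4.2819)^2 - (0.3071)^2 = 18.33466761 - 0.09431041 = 18.2403572
  phi_hat_1 = [gamma(1) gamma(0) - gamma(1) gamma(2)] / det = [(0.3071)(4.2819) - (0.3071)(1.0742)] / 18.2403572 = 0.98508467 / 18.2403572 = 0.054
  phi_hat_2 = [gamma(0) gamma(2) - gamma(1)^2] / det = [(4.2819)(1.0742) - (0.3071)^2] / 18.2403572 = 4.50530657 / 18.2403572 = 0.247
So phi_hat = [0.0540, 0.2470].
Therefore phi_hat_1 = 0.0540.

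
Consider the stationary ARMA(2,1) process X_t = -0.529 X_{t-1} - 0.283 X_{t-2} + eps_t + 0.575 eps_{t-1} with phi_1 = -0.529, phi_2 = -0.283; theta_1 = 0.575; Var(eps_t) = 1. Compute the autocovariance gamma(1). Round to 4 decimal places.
\gamma(1) = -0.0143

Multiply the model equation by X_{t-k} and take expectations. With theta_0 = psi_0 = 1 and psi_j the MA(infinity) weights, this gives
  gamma(k) - sum_i phi_i gamma(k-i) = c_k,
  c_k = sigma^2 * sum_{j=k..q} theta_j psi_{j-k}   (c_k = 0 for k > q),
using gamma(-m) = gamma(m).
psi-weights needed (psi_j = theta_j + sum_i phi_i psi_{j-i}):
  psi_1 = theta_1 + phi_1 = 0.575 + (-0.529) = 0.046
Right-hand sides:
  c_0 = sigma^2 (1 + theta_1 psi_1) = 1 * (1 + (0.575)(0.046)) = 1 * 1.02645 = 1.02645
  c_1 = sigma^2 theta_1 = 1 * (0.575) = 0.575
  c_2 = 0
Equations for k = 0, 1, 2 (AR order 2, c_2 = 0):
  (E0) gamma(0) = phi_1 gamma(1) + phi_2 gamma(2) + c_0
  (E1) gamma(1) = phi_1 gamma(0) + phi_2 gamma(1) + c_1
  (E2) gamma(2) = phi_1 gamma(1) + phi_2 gamma(0)
From (E1): gamma(1) = A gamma(0) + B with
  A = phi_1 / (1 - phi_2) = -0.529 / 1.283 = -0.412315,   B = c_1 / (1 - phi_2) = 0.575 / 1.283 = 0.448168.
Insert (E2) into (E0): gamma(0) (1 - phi_2^2) = phi_1 (1 + phi_2) gamma(1) + c_0.
  phi_1 (1 + phi_2) = (-0.529)(0.717) = -0.379293,   1 - phi_2^2 = 0.919911.
Replace gamma(1) by A gamma(0) + B and collect gamma(0):
  gamma(0) [0.919911 - (-0.379293)(-0.412315)] = (-0.379293)(0.448168) + 1.02645
  gamma(0) * 0.763523 = 0.856463
  gamma(0) = 0.856463 / 0.763523 = 1.121725.
  gamma(1) = A gamma(0) + B = (-0.412315)(1.121725) + (0.448168) = -0.014336.
Therefore gamma(1) = -0.0143 (to 4 decimal places).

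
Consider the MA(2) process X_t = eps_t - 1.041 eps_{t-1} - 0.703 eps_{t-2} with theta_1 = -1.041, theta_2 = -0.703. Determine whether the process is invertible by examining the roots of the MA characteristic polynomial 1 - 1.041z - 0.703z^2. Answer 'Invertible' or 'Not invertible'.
\text{Not invertible}

The MA(q) characteristic polynomial is P(z) = 1 - 1.041z - 0.703z^2.
Invertibility requires all roots to lie outside the unit circle, i.e. |z| > 1 for every root.
Set 1 + (-1.041) z + (-0.703) z^2 = 0, i.e. a z^2 + b z + c = 0 with a = -0.703, b = -1.041, c = 1.
Discriminant D = b^2 - 4ac = (-1.041)^2 - 4*(-0.703)*1 = 1.083681 - (-2.812) = 3.895681.
D >= 0, so the roots are real: z = (-b +/- sqrt(D)) / (2a) = (1.041 +/- 1.973748) / (-1.406).
  z_1 = (1.041 + 1.973748) / (-1.406) = -2.1442,   |z_1| = 2.1442.
  z_2 = (1.041 - 1.973748) / (-1.406) = 0.6634,   |z_2| = 0.6634.
Moduli of all roots: 2.1442, 0.6634.
All moduli strictly greater than 1? No.
Verdict: Not invertible.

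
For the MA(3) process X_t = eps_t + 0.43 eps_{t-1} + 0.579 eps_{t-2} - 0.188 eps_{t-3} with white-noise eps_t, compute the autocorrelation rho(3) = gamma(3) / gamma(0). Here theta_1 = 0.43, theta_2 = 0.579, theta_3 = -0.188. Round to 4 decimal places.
\rho(3) = -0.1209

For an MA(q) process with theta_0 = 1, the autocovariance is
  gamma(k) = sigma^2 * sum_{i=0..q-k} theta_i * theta_{i+k},
and rho(k) = gamma(k) / gamma(0). Sigma^2 cancels.
  numerator   = (1)*(-0.188) = -0.188.
  denominator = (1)^2 + (0.43)^2 + (0.579)^2 + (-0.188)^2 = 1.555485.
  rho(3) = -0.188 / 1.555485 = -0.1209.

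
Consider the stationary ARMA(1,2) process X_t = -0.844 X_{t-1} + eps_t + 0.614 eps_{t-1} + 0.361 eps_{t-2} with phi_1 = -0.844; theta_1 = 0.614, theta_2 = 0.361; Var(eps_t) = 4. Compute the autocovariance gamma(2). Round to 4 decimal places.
\gamma(2) = 5.7039

Multiply the model equation by X_{t-k} and take expectations. With theta_0 = psi_0 = 1 and psi_j the MA(infinity) weights, this gives
  gamma(k) - sum_i phi_i gamma(k-i) = c_k,
  c_k = sigma^2 * sum_{j=k..q} theta_j psi_{j-k}   (c_k = 0 for k > q),
using gamma(-m) = gamma(m).
psi-weights needed (psi_j = theta_j + sum_i phi_i psi_{j-i}):
  psi_1 = theta_1 + phi_1 = 0.614 + (-0.844) = -0.23
  psi_2 = theta_2 + phi_1 psi_1 = 0.361 + (-0.844)(-0.23) = 0.55512
Right-hand sides:
  c_0 = sigma^2 (1 + theta_1 psi_1 + theta_2 psi_2) = 4 * (1 + (0.614)(-0.23) + (0.361)(0.55512)) = 4 * 1.059178 = 4.236713
  c_1 = sigma^2 (theta_1 + theta_2 psi_1) = 4 * (0.614 + (0.361)(-0.23)) = 2.12388
  c_2 = sigma^2 theta_2 = 4 * (0.361) = 1.444
Equations for k = 0 and k = 1 (AR order 1):
  gamma(0) = phi_1 gamma(1) + c_0
  gamma(1) = phi_1 gamma(0) + c_1
Substituting the second into the first: gamma(0) (1 - phi_1^2) = c_0 + phi_1 c_1, so
  gamma(0) = (c_0 + phi_1 c_1) / (1 - phi_1^2) = (4.236713 + (-0.844)(2.12388)) / (1 - (-0.844)^2) = 2.444159 / 0.287664 = 8.496574.
  gamma(1) = phi_1 gamma(0) + c_1 = (-0.844)(8.496574) + (2.12388) = -5.047229.
For k = 2: gamma(2) = phi_1 gamma(1) + c_2
  = (-0.844)(-5.047229) + (1.444) = 5.703861.
Therefore gamma(2) = 5.7039 (to 4 decimal places).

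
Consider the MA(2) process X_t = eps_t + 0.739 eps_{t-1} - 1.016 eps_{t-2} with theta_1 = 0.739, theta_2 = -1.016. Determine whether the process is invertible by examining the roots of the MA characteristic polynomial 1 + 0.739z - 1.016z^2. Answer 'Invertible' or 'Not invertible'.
\text{Not invertible}

The MA(q) characteristic polynomial is P(z) = 1 + 0.739z - 1.016z^2.
Invertibility requires all roots to lie outside the unit circle, i.e. |z| > 1 for every root.
Set 1 + (0.739) z + (-1.016) z^2 = 0, i.e. a z^2 + b z + c = 0 with a = -1.016, b = 0.739, c = 1.
Discriminant D = b^2 - 4ac = (0.739)^2 - 4*(-1.016)*1 = 0.546121 - (-4.064) = 4.610121.
D >= 0, so the roots are real: z = (-b +/- sqrt(D)) / (2a) = (-0.739 +/- 2.147119) / (-2.032).
  z_1 = (-0.739 + 2.147119) / (-2.032) = -0.693,   |z_1| = 0.693.
  z_2 = (-0.739 - 2.147119) / (-2.032) = 1.4203,   |z_2| = 1.4203.
Moduli of all roots: 0.6930, 1.4203.
All moduli strictly greater than 1? No.
Verdict: Not invertible.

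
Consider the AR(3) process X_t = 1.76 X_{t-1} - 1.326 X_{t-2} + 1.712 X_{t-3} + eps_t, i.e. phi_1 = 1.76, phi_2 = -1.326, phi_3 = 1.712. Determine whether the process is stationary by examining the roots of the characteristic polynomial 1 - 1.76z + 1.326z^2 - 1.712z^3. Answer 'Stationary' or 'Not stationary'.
\text{Not stationary}

The AR(p) characteristic polynomial is P(z) = 1 - 1.76z + 1.326z^2 - 1.712z^3.
Stationarity requires all roots to lie outside the unit circle, i.e. |z| > 1 for every root.
Degree 3: look for a simple real root z0 first, then factor out (1 - z/z0) and solve the remaining quadratic.
Testing z0 = 0.625: P(0.625) = 1 + (-1.76)(0.625) + (1.326)(0.625)^2 + (-1.712)(0.625)^3
  = 1 + (-1.1) + (0.517969) + (-0.417969) = 0.  So z_0 = 0.625 is a root, |z_0| = 0.625.
Divide out the factor (1 - 1.6 z) = (1 - z/z0) (since 1/z0 = 1.6):
  P(z) = (1 - 1.6 z)(1 + (-0.16) z + (1.07) z^2)
  [check: z-coef -0.16 - (1.6) = -1.76; z^2-coef 1.07 - (1.6)(-0.16) = 1.326; z^3-coef -(1.6)(1.07) = -1.712.]
Remaining roots from the quadratic factor 1 + (-0.16) z + (1.07) z^2:
  Set 1 + (-0.16) z + (1.07) z^2 = 0, i.e. a z^2 + b z + c = 0 with a = 1.07, b = -0.16, c = 1.
  Discriminant D = b^2 - 4ac = (-0.16)^2 - 4*(1.07)*1 = 0.0256 - (4.28) = -4.2544.
  D < 0, so the roots are the complex-conjugate pair z = (-b +/- i sqrt(-D)) / (2a) = 0.0748 +/- 0.9638i.
  For a conjugate pair |z|^2 = z * conj(z) = (product of roots) = c/a = 1/(1.07) = 0.934579, so |z| = sqrt(0.934579) = 0.9667 for both roots.
Moduli of all roots: 0.6250, 0.9667, 0.9667.
All moduli strictly greater than 1? No.
Verdict: Not stationary.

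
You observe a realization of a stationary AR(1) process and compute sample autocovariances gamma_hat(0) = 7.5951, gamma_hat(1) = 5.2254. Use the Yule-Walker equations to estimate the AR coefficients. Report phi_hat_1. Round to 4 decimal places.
\hat\phi_{1} = 0.6880

The Yule-Walker equations for an AR(p) process read, in matrix form,
  Gamma_p phi = r_p,   with   (Gamma_p)_{ij} = gamma(|i - j|),
                       (r_p)_i = gamma(i),   i,j = 1..p.
Substitute the sample gammas (Toeplitz matrix and right-hand side of size 1):
  Gamma_p = [[7.5951]]
  r_p     = [5.2254]
With p = 1 this is the single equation gamma(0) phi_1 = gamma(1):
  phi_hat_1 = gamma(1) / gamma(0) = 5.2254 / 7.5951 = 0.6880.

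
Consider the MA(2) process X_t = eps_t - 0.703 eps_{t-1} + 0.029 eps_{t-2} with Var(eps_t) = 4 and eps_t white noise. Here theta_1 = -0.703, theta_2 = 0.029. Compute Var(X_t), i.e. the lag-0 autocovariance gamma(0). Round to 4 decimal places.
\gamma(0) = 5.9802

For an MA(q) process X_t = eps_t + sum_i theta_i eps_{t-i} with
Var(eps_t) = sigma^2, the variance is
  gamma(0) = sigma^2 * (1 + sum_i theta_i^2).
  sum_i theta_i^2 = (-0.703)^2 + (0.029)^2 = 0.494209 + 0.000841 = 0.49505.
  gamma(0) = 4 * (1 + 0.49505) = 4 * 1.49505 = 5.9802.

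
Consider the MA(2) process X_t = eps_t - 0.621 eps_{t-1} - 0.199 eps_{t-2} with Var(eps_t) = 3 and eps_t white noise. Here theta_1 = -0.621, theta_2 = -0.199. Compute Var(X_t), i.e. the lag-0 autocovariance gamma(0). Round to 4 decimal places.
\gamma(0) = 4.2757

For an MA(q) process X_t = eps_t + sum_i theta_i eps_{t-i} with
Var(eps_t) = sigma^2, the variance is
  gamma(0) = sigma^2 * (1 + sum_i theta_i^2).
  sum_i theta_i^2 = (-0.621)^2 + (-0.199)^2 = 0.385641 + 0.039601 = 0.425242.
  gamma(0) = 3 * (1 + 0.425242) = 3 * 1.425242 = 4.275726, which rounds to 4.2757.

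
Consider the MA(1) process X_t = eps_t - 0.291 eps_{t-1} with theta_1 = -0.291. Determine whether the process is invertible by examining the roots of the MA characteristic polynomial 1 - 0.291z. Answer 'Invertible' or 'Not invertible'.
\text{Invertible}

The MA(q) characteristic polynomial is P(z) = 1 - 0.291z.
Invertibility requires all roots to lie outside the unit circle, i.e. |z| > 1 for every root.
This is linear in z: 1 + (-0.291) z = 0  =>  z = -1/(-0.291) = 3.436426,  |z| = 3.436426.
Moduli of all roots: 3.4364.
All moduli strictly greater than 1? Yes.
Verdict: Invertible.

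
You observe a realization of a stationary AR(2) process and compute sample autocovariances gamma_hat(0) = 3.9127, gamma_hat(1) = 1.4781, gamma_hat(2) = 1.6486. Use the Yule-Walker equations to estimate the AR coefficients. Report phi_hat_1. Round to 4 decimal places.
\hat\phi_{1} = 0.2550

The Yule-Walker equations for an AR(p) process read, in matrix form,
  Gamma_p phi = r_p,   with   (Gamma_p)_{ij} = gamma(|i - j|),
                       (r_p)_i = gamma(i),   i,j = 1..p.
Substitute the sample gammas (Toeplitz matrix and right-hand side of size 2):
  Gamma_p = [[3.9127, 1.4781], [1.4781, 3.9127]]
  r_p     = [1.4781, 1.6486]
Written out:
  3.9127 phi_1 + 1.4781 phi_2 = 1.4781
  1.4781 phi_1 + 3.9127 phi_2 = 1.6486
Solve by Cramer's rule:
  det = gamma(0)^2 - gamma(1)^2 = (3.9127)^2 - (1.4781)^2 = 15.30922129 - 2.18477961 = 13.12444168
  phi_hat_1 = [gamma(1) gamma(0) - gamma(1) gamma(2)] / det = [(1.4781)(3.9127) - (1.4781)(1.6486)] / 13.12444168 = 3.34656621 / 13.12444168 = 0.255
  phi_hat_2 = [gamma(0) gamma(2) - gamma(1)^2] / det = [(3.9127)(1.6486) - (1.4781)^2] / 13.12444168 = 4.26569761 / 13.12444168 = 0.325
So phi_hat = [0.2550, 0.3250].
Therefore phi_hat_1 = 0.2550.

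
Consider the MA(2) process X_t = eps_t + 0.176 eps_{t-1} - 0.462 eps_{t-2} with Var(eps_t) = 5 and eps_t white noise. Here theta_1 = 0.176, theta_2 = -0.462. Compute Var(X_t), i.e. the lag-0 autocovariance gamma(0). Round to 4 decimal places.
\gamma(0) = 6.2221

For an MA(q) process X_t = eps_t + sum_i theta_i eps_{t-i} with
Var(eps_t) = sigma^2, the variance is
  gamma(0) = sigma^2 * (1 + sum_i theta_i^2).
  sum_i theta_i^2 = (0.176)^2 + (-0.462)^2 = 0.030976 + 0.213444 = 0.24442.
  gamma(0) = 5 * (1 + 0.24442) = 5 * 1.24442 = 6.2221.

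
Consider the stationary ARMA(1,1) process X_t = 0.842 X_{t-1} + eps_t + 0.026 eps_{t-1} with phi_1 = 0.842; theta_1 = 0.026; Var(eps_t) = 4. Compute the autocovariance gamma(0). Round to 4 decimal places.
\gamma(0) = 14.3551

Multiply the model equation by X_{t-k} and take expectations. With theta_0 = psi_0 = 1 and psi_j the MA(infinity) weights, this gives
  gamma(k) - sum_i phi_i gamma(k-i) = c_k,
  c_k = sigma^2 * sum_{j=k..q} theta_j psi_{j-k}   (c_k = 0 for k > q),
using gamma(-m) = gamma(m).
psi-weights needed (psi_j = theta_j + sum_i phi_i psi_{j-i}):
  psi_1 = theta_1 + phi_1 = 0.026 + (0.842) = 0.868
Right-hand sides:
  c_0 = sigma^2 (1 + theta_1 psi_1) = 4 * (1 + (0.026)(0.868)) = 4 * 1.022568 = 4.090272
  c_1 = sigma^2 theta_1 = 4 * (0.026) = 0.104
  c_2 = 0
Equations for k = 0 and k = 1 (AR order 1):
  gamma(0) = phi_1 gamma(1) + c_0
  gamma(1) = phi_1 gamma(0) + c_1
Substituting the second into the first: gamma(0) (1 - phi_1^2) = c_0 + phi_1 c_1, so
  gamma(0) = (c_0 + phi_1 c_1) / (1 - phi_1^2) = (4.090272 + (0.842)(0.104)) / (1 - (0.842)^2) = 4.17784 / 0.291036 = 14.355063.
Therefore gamma(0) = 14.3551 (to 4 decimal places).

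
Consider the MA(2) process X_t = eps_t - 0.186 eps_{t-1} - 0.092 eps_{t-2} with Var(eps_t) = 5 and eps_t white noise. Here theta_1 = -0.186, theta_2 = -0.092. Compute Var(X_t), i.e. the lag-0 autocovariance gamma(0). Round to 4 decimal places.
\gamma(0) = 5.2153

For an MA(q) process X_t = eps_t + sum_i theta_i eps_{t-i} with
Var(eps_t) = sigma^2, the variance is
  gamma(0) = sigma^2 * (1 + sum_i theta_i^2).
  sum_i theta_i^2 = (-0.186)^2 + (-0.092)^2 = 0.034596 + 0.008464 = 0.04306.
  gamma(0) = 5 * (1 + 0.04306) = 5 * 1.04306 = 5.2153.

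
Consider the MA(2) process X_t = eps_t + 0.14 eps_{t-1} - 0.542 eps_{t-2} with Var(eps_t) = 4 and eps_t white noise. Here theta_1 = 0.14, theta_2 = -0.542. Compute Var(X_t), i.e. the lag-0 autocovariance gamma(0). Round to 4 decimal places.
\gamma(0) = 5.2535

For an MA(q) process X_t = eps_t + sum_i theta_i eps_{t-i} with
Var(eps_t) = sigma^2, the variance is
  gamma(0) = sigma^2 * (1 + sum_i theta_i^2).
  sum_i theta_i^2 = (0.14)^2 + (-0.542)^2 = 0.0196 + 0.293764 = 0.313364.
  gamma(0) = 4 * (1 + 0.313364) = 4 * 1.313364 = 5.253456, which rounds to 5.2535.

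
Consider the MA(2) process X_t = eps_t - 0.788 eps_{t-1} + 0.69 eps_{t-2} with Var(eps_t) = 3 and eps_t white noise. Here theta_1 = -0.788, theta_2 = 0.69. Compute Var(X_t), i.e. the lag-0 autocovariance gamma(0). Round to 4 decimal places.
\gamma(0) = 6.2911

For an MA(q) process X_t = eps_t + sum_i theta_i eps_{t-i} with
Var(eps_t) = sigma^2, the variance is
  gamma(0) = sigma^2 * (1 + sum_i theta_i^2).
  sum_i theta_i^2 = (-0.788)^2 + (0.69)^2 = 0.620944 + 0.4761 = 1.097044.
  gamma(0) = 3 * (1 + 1.097044) = 3 * 2.097044 = 6.291132, which rounds to 6.2911.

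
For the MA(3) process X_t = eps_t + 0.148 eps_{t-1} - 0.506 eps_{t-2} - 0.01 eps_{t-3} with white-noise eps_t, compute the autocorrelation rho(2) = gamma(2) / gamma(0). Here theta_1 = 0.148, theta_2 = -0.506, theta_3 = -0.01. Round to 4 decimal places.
\rho(2) = -0.3971

For an MA(q) process with theta_0 = 1, the autocovariance is
  gamma(k) = sigma^2 * sum_{i=0..q-k} theta_i * theta_{i+k},
and rho(k) = gamma(k) / gamma(0). Sigma^2 cancels.
  numerator   = (1)*(-0.506) + (0.148)*(-0.01) = -0.50748.
  denominator = (1)^2 + (0.148)^2 + (-0.506)^2 + (-0.01)^2 = 1.27804.
  rho(2) = -0.50748 / 1.27804 = -0.3971.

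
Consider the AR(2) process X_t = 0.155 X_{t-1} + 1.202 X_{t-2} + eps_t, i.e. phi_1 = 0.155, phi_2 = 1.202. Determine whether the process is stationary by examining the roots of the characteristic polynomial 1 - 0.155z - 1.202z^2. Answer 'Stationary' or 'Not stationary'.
\text{Not stationary}

The AR(p) characteristic polynomial is P(z) = 1 - 0.155z - 1.202z^2.
Stationarity requires all roots to lie outside the unit circle, i.e. |z| > 1 for every root.
Set 1 + (-0.155) z + (-1.202) z^2 = 0, i.e. a z^2 + b z + c = 0 with a = -1.202, b = -0.155, c = 1.
Discriminant D = b^2 - 4ac = (-0.155)^2 - 4*(-1.202)*1 = 0.024025 - (-4.808) = 4.832025.
D >= 0, so the roots are real: z = (-b +/- sqrt(D)) / (2a) = (0.155 +/- 2.198187) / (-2.404).
  z_1 = (0.155 + 2.198187) / (-2.404) = -0.9789,   |z_1| = 0.9789.
  z_2 = (0.155 - 2.198187) / (-2.404) = 0.8499,   |z_2| = 0.8499.
Moduli of all roots: 0.9789, 0.8499.
All moduli strictly greater than 1? No.
Verdict: Not stationary.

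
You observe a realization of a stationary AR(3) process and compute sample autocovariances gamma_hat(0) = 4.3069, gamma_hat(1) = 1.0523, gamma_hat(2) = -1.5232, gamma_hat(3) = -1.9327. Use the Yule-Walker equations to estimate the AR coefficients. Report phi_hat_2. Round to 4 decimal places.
\hat\phi_{2} = -0.3390

The Yule-Walker equations for an AR(p) process read, in matrix form,
  Gamma_p phi = r_p,   with   (Gamma_p)_{ij} = gamma(|i - j|),
                       (r_p)_i = gamma(i),   i,j = 1..p.
Substitute the sample gammas (Toeplitz matrix and right-hand side of size 3):
  Gamma_p = [[4.3069, 1.0523, -1.5232], [1.0523, 4.3069, 1.0523], [-1.5232, 1.0523, 4.3069]]
  r_p     = [1.0523, -1.5232, -1.9327]
Written out (R1..R3):
  (R1) 4.3069 phi_1 + 1.0523 phi_2 - 1.5232 phi_3 = 1.0523
  (R2) 1.0523 phi_1 + 4.3069 phi_2 + 1.0523 phi_3 = -1.5232
  (R3) -1.5232 phi_1 + 1.0523 phi_2 + 4.3069 phi_3 = -1.9327
Gaussian elimination:
  R2 <- R2 - (1.0523/4.3069) R1 = R2 - (0.244329) R1:  4.049793 phi_2 + 1.424462 phi_3 = -1.780307
  R3 <- R3 - (-1.5232/4.3069) R1 = R3 - (-0.353665) R1:  1.424462 phi_2 + 3.768197 phi_3 = -1.560538
  R3 <- R3 - (1.424462/4.049793) R2 = R3 - (0.351737) R2:  3.267162 phi_3 = -0.934338
Back-substitution:
  phi_hat_3 = -0.934338 / 3.267162 = -0.285979
  phi_hat_2 = (-1.780307 - (1.424462)(-0.285979)) / 4.049793 = -0.339015
  phi_hat_1 = (1.0523 - (1.0523)(-0.339015) - (-1.5232)(-0.285979)) / 4.3069 = 0.226019
So phi_hat = [0.2260, -0.3390, -0.2860].
Therefore phi_hat_2 = -0.3390.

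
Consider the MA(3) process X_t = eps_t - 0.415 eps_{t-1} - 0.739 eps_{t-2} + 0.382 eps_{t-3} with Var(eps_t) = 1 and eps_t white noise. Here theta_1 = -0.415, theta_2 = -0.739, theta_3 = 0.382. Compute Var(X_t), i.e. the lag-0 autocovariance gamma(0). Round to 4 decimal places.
\gamma(0) = 1.8643

For an MA(q) process X_t = eps_t + sum_i theta_i eps_{t-i} with
Var(eps_t) = sigma^2, the variance is
  gamma(0) = sigma^2 * (1 + sum_i theta_i^2).
  sum_i theta_i^2 = (-0.415)^2 + (-0.739)^2 + (0.382)^2 = 0.172225 + 0.546121 + 0.145924 = 0.86427.
  gamma(0) = 1 * (1 + 0.86427) = 1 * 1.86427 = 1.86427, which rounds to 1.8643.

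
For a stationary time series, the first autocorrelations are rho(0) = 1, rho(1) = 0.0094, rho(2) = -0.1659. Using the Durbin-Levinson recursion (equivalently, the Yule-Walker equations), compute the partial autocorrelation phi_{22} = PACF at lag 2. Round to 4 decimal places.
\phi_{22} = -0.1660

The PACF at lag k is phi_{kk}, the last component of the solution
to the Yule-Walker system G_k phi = r_k where
  (G_k)_{ij} = rho(|i - j|), (r_k)_i = rho(i), i,j = 1..k.
Equivalently, Durbin-Levinson gives phi_{kk} iteratively:
  phi_{11} = rho(1)
  phi_{kk} = [rho(k) - sum_{j=1..k-1} phi_{k-1,j} rho(k-j)]
            / [1 - sum_{j=1..k-1} phi_{k-1,j} rho(j)],
  phi_{k,j} = phi_{k-1,j} - phi_{kk} phi_{k-1,k-j},  j = 1..k-1.
Step k = 1:
  phi_11 = rho(1) = 0.0094.
Step k = 2:
  phi_22 = [rho(2) - phi_11 rho(1)] / [1 - phi_11 rho(1)] = [-0.1659 - (0.0094)(0.0094)] / [1 - (0.0094)(0.0094)]
         = -0.16598836 / 0.99991164 = -0.166.
Therefore phi_{22} = -0.1660.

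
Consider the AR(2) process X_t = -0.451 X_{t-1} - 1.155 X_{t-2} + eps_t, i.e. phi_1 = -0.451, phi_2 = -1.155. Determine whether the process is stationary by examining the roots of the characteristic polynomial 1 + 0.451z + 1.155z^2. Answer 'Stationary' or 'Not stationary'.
\text{Not stationary}

The AR(p) characteristic polynomial is P(z) = 1 + 0.451z + 1.155z^2.
Stationarity requires all roots to lie outside the unit circle, i.e. |z| > 1 for every root.
Set 1 + (0.451) z + (1.155) z^2 = 0, i.e. a z^2 + b z + c = 0 with a = 1.155, b = 0.451, c = 1.
Discriminant D = b^2 - 4ac = (0.451)^2 - 4*(1.155)*1 = 0.203401 - (4.62) = -4.416599.
D < 0, so the roots are the complex-conjugate pair z = (-b +/- i sqrt(-D)) / (2a) = -0.1952 +/- 0.9098i.
For a conjugate pair |z|^2 = z * conj(z) = (product of roots) = c/a = 1/(1.155) = 0.865801, so |z| = sqrt(0.865801) = 0.9305 for both roots.
Moduli of all roots: 0.9305, 0.9305.
All moduli strictly greater than 1? No.
Verdict: Not stationary.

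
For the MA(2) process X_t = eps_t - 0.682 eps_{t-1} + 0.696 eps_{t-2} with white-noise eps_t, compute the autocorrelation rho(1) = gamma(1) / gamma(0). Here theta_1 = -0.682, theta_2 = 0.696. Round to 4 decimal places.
\rho(1) = -0.5933

For an MA(q) process with theta_0 = 1, the autocovariance is
  gamma(k) = sigma^2 * sum_{i=0..q-k} theta_i * theta_{i+k},
and rho(k) = gamma(k) / gamma(0). Sigma^2 cancels.
  numerator   = (1)*(-0.682) + (-0.682)*(0.696) = -1.156672.
  denominator = (1)^2 + (-0.682)^2 + (0.696)^2 = 1.94954.
  rho(1) = -1.156672 / 1.94954 = -0.5933.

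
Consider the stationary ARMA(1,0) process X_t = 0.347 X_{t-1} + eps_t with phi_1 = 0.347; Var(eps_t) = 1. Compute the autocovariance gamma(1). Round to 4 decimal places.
\gamma(1) = 0.3945

Multiply the model equation by X_{t-k} and take expectations. With theta_0 = psi_0 = 1 and psi_j the MA(infinity) weights, this gives
  gamma(k) - sum_i phi_i gamma(k-i) = c_k,
  c_k = sigma^2 * sum_{j=k..q} theta_j psi_{j-k}   (c_k = 0 for k > q),
using gamma(-m) = gamma(m).
Pure AR (q = 0): c_0 = sigma^2 = 1, c_k = 0 for k >= 1.
Equations for k = 0 and k = 1 (AR order 1):
  gamma(0) = phi_1 gamma(1) + c_0
  gamma(1) = phi_1 gamma(0) + c_1
Substituting the second into the first: gamma(0) (1 - phi_1^2) = c_0 + phi_1 c_1, so
  gamma(0) = c_0 / (1 - phi_1^2) = 1 / (1 - (0.347)^2) = 1 / 0.879591 = 1.136892.
  gamma(1) = phi_1 gamma(0) = (0.347)(1.136892) = 0.394502.
Therefore gamma(1) = 0.3945 (to 4 decimal places).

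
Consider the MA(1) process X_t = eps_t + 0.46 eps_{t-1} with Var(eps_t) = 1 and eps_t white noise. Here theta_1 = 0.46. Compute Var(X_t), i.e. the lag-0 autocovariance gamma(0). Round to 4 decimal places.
\gamma(0) = 1.2116

For an MA(q) process X_t = eps_t + sum_i theta_i eps_{t-i} with
Var(eps_t) = sigma^2, the variance is
  gamma(0) = sigma^2 * (1 + sum_i theta_i^2).
  sum_i theta_i^2 = (0.46)^2 = 0.2116.
  gamma(0) = 1 * (1 + 0.2116) = 1 * 1.2116 = 1.2116.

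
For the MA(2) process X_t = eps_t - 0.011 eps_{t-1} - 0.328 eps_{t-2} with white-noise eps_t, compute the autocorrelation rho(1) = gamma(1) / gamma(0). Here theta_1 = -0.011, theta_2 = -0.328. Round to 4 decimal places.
\rho(1) = -0.0067

For an MA(q) process with theta_0 = 1, the autocovariance is
  gamma(k) = sigma^2 * sum_{i=0..q-k} theta_i * theta_{i+k},
and rho(k) = gamma(k) / gamma(0). Sigma^2 cancels.
  numerator   = (1)*(-0.011) + (-0.011)*(-0.328) = -0.007392.
  denominator = (1)^2 + (-0.011)^2 + (-0.328)^2 = 1.107705.
  rho(1) = -0.007392 / 1.107705 = -0.0067.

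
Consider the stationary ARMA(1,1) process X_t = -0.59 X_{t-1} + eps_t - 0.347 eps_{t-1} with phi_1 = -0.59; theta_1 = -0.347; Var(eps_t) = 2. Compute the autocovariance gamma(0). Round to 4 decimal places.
\gamma(0) = 4.6936

Multiply the model equation by X_{t-k} and take expectations. With theta_0 = psi_0 = 1 and psi_j the MA(infinity) weights, this gives
  gamma(k) - sum_i phi_i gamma(k-i) = c_k,
  c_k = sigma^2 * sum_{j=k..q} theta_j psi_{j-k}   (c_k = 0 for k > q),
using gamma(-m) = gamma(m).
psi-weights needed (psi_j = theta_j + sum_i phi_i psi_{j-i}):
  psi_1 = theta_1 + phi_1 = -0.347 + (-0.59) = -0.937
Right-hand sides:
  c_0 = sigma^2 (1 + theta_1 psi_1) = 2 * (1 + (-0.347)(-0.937)) = 2 * 1.325139 = 2.650278
  c_1 = sigma^2 theta_1 = 2 * (-0.347) = -0.694
  c_2 = 0
Equations for k = 0 and k = 1 (AR order 1):
  gamma(0) = phi_1 gamma(1) + c_0
  gamma(1) = phi_1 gamma(0) + c_1
Substituting the second into the first: gamma(0) (1 - phi_1^2) = c_0 + phi_1 c_1, so
  gamma(0) = (c_0 + phi_1 c_1) / (1 - phi_1^2) = (2.650278 + (-0.59)(-0.694)) / (1 - (-0.59)^2) = 3.059738 / 0.6519 = 4.69357.
Therefore gamma(0) = 4.6936 (to 4 decimal places).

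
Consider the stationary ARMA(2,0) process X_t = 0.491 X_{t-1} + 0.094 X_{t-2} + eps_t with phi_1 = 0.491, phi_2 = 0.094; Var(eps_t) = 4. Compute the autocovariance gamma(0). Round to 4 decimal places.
\gamma(0) = 5.7138

Multiply the model equation by X_{t-k} and take expectations. With theta_0 = psi_0 = 1 and psi_j the MA(infinity) weights, this gives
  gamma(k) - sum_i phi_i gamma(k-i) = c_k,
  c_k = sigma^2 * sum_{j=k..q} theta_j psi_{j-k}   (c_k = 0 for k > q),
using gamma(-m) = gamma(m).
Pure AR (q = 0): c_0 = sigma^2 = 4, c_k = 0 for k >= 1.
Equations for k = 0, 1, 2 (AR order 2, c_2 = 0):
  (E0) gamma(0) = phi_1 gamma(1) + phi_2 gamma(2) + c_0
  (E1) gamma(1) = phi_1 gamma(0) + phi_2 gamma(1) + c_1
  (E2) gamma(2) = phi_1 gamma(1) + phi_2 gamma(0)
From (E1): gamma(1) = A gamma(0) + B with
  A = phi_1 / (1 - phi_2) = 0.491 / 0.906 = 0.541943,   B = c_1 / (1 - phi_2) = 0 / 0.906 = 0.
Insert (E2) into (E0): gamma(0) (1 - phi_2^2) = phi_1 (1 + phi_2) gamma(1) + c_0.
  phi_1 (1 + phi_2) = (0.491)(1.094) = 0.537154,   1 - phi_2^2 = 0.991164.
Replace gamma(1) by A gamma(0) + B and collect gamma(0):
  gamma(0) [0.991164 - (0.537154)(0.541943)] = c_0 = 4
  gamma(0) * 0.700057 = 4
  gamma(0) = 4 / 0.700057 = 5.713817.
Therefore gamma(0) = 5.7138 (to 4 decimal places).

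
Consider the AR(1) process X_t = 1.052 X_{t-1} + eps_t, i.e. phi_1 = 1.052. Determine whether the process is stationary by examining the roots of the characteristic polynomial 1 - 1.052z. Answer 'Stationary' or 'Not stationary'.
\text{Not stationary}

The AR(p) characteristic polynomial is P(z) = 1 - 1.052z.
Stationarity requires all roots to lie outside the unit circle, i.e. |z| > 1 for every root.
This is linear in z: 1 + (-1.052) z = 0  =>  z = -1/(-1.052) = 0.95057,  |z| = 0.95057.
Moduli of all roots: 0.9506.
All moduli strictly greater than 1? No.
Verdict: Not stationary.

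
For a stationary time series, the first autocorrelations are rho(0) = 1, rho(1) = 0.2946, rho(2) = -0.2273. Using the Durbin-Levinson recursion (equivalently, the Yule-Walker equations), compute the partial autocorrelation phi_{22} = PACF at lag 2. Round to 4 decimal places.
\phi_{22} = -0.3439

The PACF at lag k is phi_{kk}, the last component of the solution
to the Yule-Walker system G_k phi = r_k where
  (G_k)_{ij} = rho(|i - j|), (r_k)_i = rho(i), i,j = 1..k.
Equivalently, Durbin-Levinson gives phi_{kk} iteratively:
  phi_{11} = rho(1)
  phi_{kk} = [rho(k) - sum_{j=1..k-1} phi_{k-1,j} rho(k-j)]
            / [1 - sum_{j=1..k-1} phi_{k-1,j} rho(j)],
  phi_{k,j} = phi_{k-1,j} - phi_{kk} phi_{k-1,k-j},  j = 1..k-1.
Step k = 1:
  phi_11 = rho(1) = 0.2946.
Step k = 2:
  phi_22 = [rho(2) - phi_11 rho(1)] / [1 - phi_11 rho(1)] = [-0.2273 - (0.2946)(0.2946)] / [1 - (0.2946)(0.2946)]
         = -0.31408916 / 0.91321084 = -0.3439.
Therefore phi_{22} = -0.3439.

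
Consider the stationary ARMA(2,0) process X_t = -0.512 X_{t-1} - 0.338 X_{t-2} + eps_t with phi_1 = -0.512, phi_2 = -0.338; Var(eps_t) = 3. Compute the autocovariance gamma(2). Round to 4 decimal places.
\gamma(2) = -0.5638

Multiply the model equation by X_{t-k} and take expectations. With theta_0 = psi_0 = 1 and psi_j the MA(infinity) weights, this gives
  gamma(k) - sum_i phi_i gamma(k-i) = c_k,
  c_k = sigma^2 * sum_{j=k..q} theta_j psi_{j-k}   (c_k = 0 for k > q),
using gamma(-m) = gamma(m).
Pure AR (q = 0): c_0 = sigma^2 = 3, c_k = 0 for k >= 1.
Equations for k = 0, 1, 2 (AR order 2, c_2 = 0):
  (E0) gamma(0) = phi_1 gamma(1) + phi_2 gamma(2) + c_0
  (E1) gamma(1) = phi_1 gamma(0) + phi_2 gamma(1) + c_1
  (E2) gamma(2) = phi_1 gamma(1) + phi_2 gamma(0)
From (E1): gamma(1) = A gamma(0) + B with
  A = phi_1 / (1 - phi_2) = -0.512 / 1.338 = -0.382661,   B = c_1 / (1 - phi_2) = 0 / 1.338 = 0.
Insert (E2) into (E0): gamma(0) (1 - phi_2^2) = phi_1 (1 + phi_2) gamma(1) + c_0.
  phi_1 (1 + phi_2) = (-0.512)(0.662) = -0.338944,   1 - phi_2^2 = 0.885756.
Replace gamma(1) by A gamma(0) + B and collect gamma(0):
  gamma(0) [0.885756 - (-0.338944)(-0.382661)] = c_0 = 3
  gamma(0) * 0.756055 = 3
  gamma(0) = 3 / 0.756055 = 3.967963.
  gamma(1) = A gamma(0) = (-0.382661)(3.967963) = -1.518383.
  gamma(2) = phi_1 gamma(1) + phi_2 gamma(0) = (-0.512)(-1.518383) + (-0.338)(3.967963) = -0.563759.
Therefore gamma(2) = -0.5638 (to 4 decimal places).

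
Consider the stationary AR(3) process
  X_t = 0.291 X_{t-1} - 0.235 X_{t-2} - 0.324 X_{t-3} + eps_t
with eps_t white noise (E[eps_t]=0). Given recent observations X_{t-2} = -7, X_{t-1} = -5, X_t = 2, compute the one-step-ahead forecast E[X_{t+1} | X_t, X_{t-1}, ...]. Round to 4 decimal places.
E[X_{t+1} \mid \mathcal F_t] = 4.0250

For an AR(p) model X_t = c + sum_i phi_i X_{t-i} + eps_t, the
one-step-ahead conditional mean is
  E[X_{t+1} | X_t, ...] = c + sum_i phi_i X_{t+1-i}.
Substitute known values:
  E[X_{t+1} | ...] = (0.291) * (2) + (-0.235) * (-5) + (-0.324) * (-7)
                   = 4.0250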